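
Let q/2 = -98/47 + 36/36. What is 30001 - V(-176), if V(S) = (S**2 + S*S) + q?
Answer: -1501595/47 ≈ -31949.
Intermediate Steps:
q = -102/47 (q = 2*(-98/47 + 36/36) = 2*(-98*1/47 + 36*(1/36)) = 2*(-98/47 + 1) = 2*(-51/47) = -102/47 ≈ -2.1702)
V(S) = -102/47 + 2*S**2 (V(S) = (S**2 + S*S) - 102/47 = (S**2 + S**2) - 102/47 = 2*S**2 - 102/47 = -102/47 + 2*S**2)
30001 - V(-176) = 30001 - (-102/47 + 2*(-176)**2) = 30001 - (-102/47 + 2*30976) = 30001 - (-102/47 + 61952) = 30001 - 1*2911642/47 = 30001 - 2911642/47 = -1501595/47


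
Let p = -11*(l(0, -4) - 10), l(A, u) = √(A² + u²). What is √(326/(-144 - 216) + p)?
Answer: √58585/30 ≈ 8.0681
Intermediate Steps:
p = 66 (p = -11*(√(0² + (-4)²) - 10) = -11*(√(0 + 16) - 10) = -11*(√16 - 10) = -11*(4 - 10) = -11*(-6) = 66)
√(326/(-144 - 216) + p) = √(326/(-144 - 216) + 66) = √(326/(-360) + 66) = √(326*(-1/360) + 66) = √(-163/180 + 66) = √(11717/180) = √58585/30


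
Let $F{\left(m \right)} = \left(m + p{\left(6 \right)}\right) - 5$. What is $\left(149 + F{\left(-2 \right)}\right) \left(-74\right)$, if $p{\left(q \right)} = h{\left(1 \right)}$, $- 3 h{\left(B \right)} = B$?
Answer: $- \frac{31450}{3} \approx -10483.0$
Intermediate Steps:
$h{\left(B \right)} = - \frac{B}{3}$
$p{\left(q \right)} = - \frac{1}{3}$ ($p{\left(q \right)} = \left(- \frac{1}{3}\right) 1 = - \frac{1}{3}$)
$F{\left(m \right)} = - \frac{16}{3} + m$ ($F{\left(m \right)} = \left(m - \frac{1}{3}\right) - 5 = \left(- \frac{1}{3} + m\right) - 5 = - \frac{16}{3} + m$)
$\left(149 + F{\left(-2 \right)}\right) \left(-74\right) = \left(149 - \frac{22}{3}\right) \left(-74\right) = \frac{425}{3} \left(-74\right) = - \frac{31450}{3}$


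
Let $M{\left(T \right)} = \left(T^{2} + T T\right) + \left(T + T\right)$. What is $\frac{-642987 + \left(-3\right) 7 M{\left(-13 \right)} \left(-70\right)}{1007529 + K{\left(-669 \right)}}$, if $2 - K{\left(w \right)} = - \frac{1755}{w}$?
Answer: $- \frac{41109381}{224678828} \approx -0.18297$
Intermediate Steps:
$K{\left(w \right)} = 2 + \frac{1755}{w}$ ($K{\left(w \right)} = 2 - - \frac{1755}{w} = 2 + \frac{1755}{w}$)
$M{\left(T \right)} = 2 T + 2 T^{2}$ ($M{\left(T \right)} = \left(T^{2} + T^{2}\right) + 2 T = 2 T^{2} + 2 T = 2 T + 2 T^{2}$)
$\frac{-642987 + \left(-3\right) 7 M{\left(-13 \right)} \left(-70\right)}{1007529 + K{\left(-669 \right)}} = \frac{-642987 + \left(-3\right) 7 \cdot 2 \left(-13\right) \left(1 - 13\right) \left(-70\right)}{1007529 + \left(2 + \frac{1755}{-669}\right)} = \frac{-642987 + - 21 \cdot 2 \left(-13\right) \left(-12\right) \left(-70\right)}{1007529 + \left(2 + 1755 \left(- \frac{1}{669}\right)\right)} = \frac{-642987 + \left(-21\right) 312 \left(-70\right)}{1007529 + \left(2 - \frac{585}{223}\right)} = \frac{-642987 - -458640}{1007529 - \frac{139}{223}} = \frac{-642987 + 458640}{\frac{224678828}{223}} = \left(-184347\right) \frac{223}{224678828} = - \frac{41109381}{224678828}$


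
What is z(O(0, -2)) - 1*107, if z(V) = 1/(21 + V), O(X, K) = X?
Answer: -2246/21 ≈ -106.95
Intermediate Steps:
z(O(0, -2)) - 1*107 = 1/(21 + 0) - 1*107 = 1/21 - 107 = -2246/21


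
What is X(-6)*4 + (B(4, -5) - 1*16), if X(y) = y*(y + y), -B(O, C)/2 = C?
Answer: 282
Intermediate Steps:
B(O, C) = -2*C
X(y) = 2*y² (X(y) = y*(2*y) = 2*y²)
X(-6)*4 + (B(4, -5) - 1*16) = (2*(-6)²)*4 + (-2*(-5) - 1*16) = (2*36)*4 + (10 - 16) = 72*4 - 6 = 288 - 6 = 282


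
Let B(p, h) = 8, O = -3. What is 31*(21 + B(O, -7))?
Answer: 899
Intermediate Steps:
31*(21 + B(O, -7)) = 31*(21 + 8) = 31*29 = 899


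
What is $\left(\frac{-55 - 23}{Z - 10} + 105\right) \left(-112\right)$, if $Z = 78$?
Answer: $- \frac{197736}{17} \approx -11632.0$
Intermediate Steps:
$\left(\frac{-55 - 23}{Z - 10} + 105\right) \left(-112\right) = \left(\frac{-55 - 23}{78 - 10} + 105\right) \left(-112\right) = \left(- \frac{78}{68} + 105\right) \left(-112\right) = \left(\left(-78\right) \frac{1}{68} + 105\right) \left(-112\right) = \left(- \frac{39}{34} + 105\right) \left(-112\right) = \frac{3531}{34} \left(-112\right) = - \frac{197736}{17}$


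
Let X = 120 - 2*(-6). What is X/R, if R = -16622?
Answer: -66/8311 ≈ -0.0079413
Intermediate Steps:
X = 132 (X = 120 + 12 = 132)
X/R = 132/(-16622) = 132*(-1/16622) = -66/8311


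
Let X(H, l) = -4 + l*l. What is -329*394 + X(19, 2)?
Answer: -129626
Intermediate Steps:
X(H, l) = -4 + l²
-329*394 + X(19, 2) = -329*394 + (-4 + 2²) = -129626 + (-4 + 4) = -129626 + 0 = -129626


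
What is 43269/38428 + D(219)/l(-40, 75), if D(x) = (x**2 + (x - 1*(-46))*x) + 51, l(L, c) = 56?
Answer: 1019399295/537992 ≈ 1894.8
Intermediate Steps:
D(x) = 51 + x**2 + x*(46 + x) (D(x) = (x**2 + (x + 46)*x) + 51 = (x**2 + (46 + x)*x) + 51 = (x**2 + x*(46 + x)) + 51 = 51 + x**2 + x*(46 + x))
43269/38428 + D(219)/l(-40, 75) = 43269/38428 + (51 + 2*219**2 + 46*219)/56 = 43269*(1/38428) + (51 + 2*47961 + 10074)*(1/56) = 43269/38428 + (51 + 95922 + 10074)*(1/56) = 43269/38428 + 106047*(1/56) = 43269/38428 + 106047/56 = 1019399295/537992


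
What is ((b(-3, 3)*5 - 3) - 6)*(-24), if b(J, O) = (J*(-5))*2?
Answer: -3384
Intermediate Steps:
b(J, O) = -10*J (b(J, O) = -5*J*2 = -10*J)
((b(-3, 3)*5 - 3) - 6)*(-24) = ((-10*(-3)*5 - 3) - 6)*(-24) = ((30*5 - 3) - 6)*(-24) = ((150 - 3) - 6)*(-24) = (147 - 6)*(-24) = 141*(-24) = -3384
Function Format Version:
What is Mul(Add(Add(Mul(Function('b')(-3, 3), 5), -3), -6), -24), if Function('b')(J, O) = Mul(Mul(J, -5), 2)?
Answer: -3384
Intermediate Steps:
Function('b')(J, O) = Mul(-10, J) (Function('b')(J, O) = Mul(Mul(-5, J), 2) = Mul(-10, J))
Mul(Add(Add(Mul(Function('b')(-3, 3), 5), -3), -6), -24) = Mul(Add(Add(Mul(Mul(-10, -3), 5), -3), -6), -24) = Mul(Add(Add(Mul(30, 5), -3), -6), -24) = Mul(Add(Add(150, -3), -6), -24) = Mul(Add(147, -6), -24) = Mul(141, -24) = -3384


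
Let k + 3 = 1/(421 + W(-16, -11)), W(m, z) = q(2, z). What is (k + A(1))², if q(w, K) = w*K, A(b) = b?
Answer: 635209/159201 ≈ 3.9900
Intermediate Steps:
q(w, K) = K*w
W(m, z) = 2*z (W(m, z) = z*2 = 2*z)
k = -1196/399 (k = -3 + 1/(421 + 2*(-11)) = -3 + 1/(421 - 22) = -3 + 1/399 = -1196/399 ≈ -2.9975)
(k + A(1))² = (-1196/399 + 1)² = (-797/399)² = 635209/159201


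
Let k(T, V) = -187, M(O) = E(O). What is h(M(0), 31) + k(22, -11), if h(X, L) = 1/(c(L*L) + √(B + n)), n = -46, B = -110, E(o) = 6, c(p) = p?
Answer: 2*(-187*√39 + 89853*I)/(-961*I + 2*√39) ≈ -187.0 - 1.3522e-5*I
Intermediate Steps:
M(O) = 6
h(X, L) = 1/(L² + 2*I*√39) (h(X, L) = 1/(L*L + √(-110 - 46)) = 1/(L² + √(-156)) = 1/(L² + 2*I*√39))
h(M(0), 31) + k(22, -11) = 1/(31² + 2*I*√39) - 187 = 1/(961 + 2*I*√39) - 187 = -187 + 1/(961 + 2*I*√39)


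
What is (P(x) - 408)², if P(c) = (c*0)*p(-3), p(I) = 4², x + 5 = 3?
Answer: 166464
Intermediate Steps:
x = -2 (x = -5 + 3 = -2)
p(I) = 16
P(c) = 0 (P(c) = (c*0)*16 = 0*16 = 0)
(P(x) - 408)² = (0 - 408)² = (-408)² = 166464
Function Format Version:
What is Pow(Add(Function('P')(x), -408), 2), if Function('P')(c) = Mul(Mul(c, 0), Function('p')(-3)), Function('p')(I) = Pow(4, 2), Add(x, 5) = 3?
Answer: 166464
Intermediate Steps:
x = -2 (x = Add(-5, 3) = -2)
Function('p')(I) = 16
Function('P')(c) = 0 (Function('P')(c) = Mul(Mul(c, 0), 16) = Mul(0, 16) = 0)
Pow(Add(Function('P')(x), -408), 2) = Pow(Add(0, -408), 2) = Pow(-408, 2) = 166464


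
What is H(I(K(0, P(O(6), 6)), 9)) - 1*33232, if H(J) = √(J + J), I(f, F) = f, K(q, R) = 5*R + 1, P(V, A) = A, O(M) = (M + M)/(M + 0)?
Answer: -33232 + √62 ≈ -33224.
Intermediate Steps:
O(M) = 2 (O(M) = (2*M)/M = 2)
K(q, R) = 1 + 5*R
H(J) = √2*√J (H(J) = √(2*J) = √2*√J)
H(I(K(0, P(O(6), 6)), 9)) - 1*33232 = √2*√(1 + 5*6) - 1*33232 = √2*√(1 + 30) - 33232 = √2*√31 - 33232 = √62 - 33232 = -33232 + √62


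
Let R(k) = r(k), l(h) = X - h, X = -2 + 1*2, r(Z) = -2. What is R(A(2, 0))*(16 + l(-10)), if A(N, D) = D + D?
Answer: -52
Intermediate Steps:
A(N, D) = 2*D
X = 0 (X = -2 + 2 = 0)
l(h) = -h (l(h) = 0 - h = -h)
R(k) = -2
R(A(2, 0))*(16 + l(-10)) = -2*(16 - 1*(-10)) = -2*(16 + 10) = -2*26 = -52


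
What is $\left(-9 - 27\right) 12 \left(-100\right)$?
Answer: $43200$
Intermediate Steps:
$\left(-9 - 27\right) 12 \left(-100\right) = \left(-36\right) 12 \left(-100\right) = \left(-432\right) \left(-100\right) = 43200$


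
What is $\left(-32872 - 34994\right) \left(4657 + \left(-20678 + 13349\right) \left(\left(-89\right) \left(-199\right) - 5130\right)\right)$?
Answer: $6257346456072$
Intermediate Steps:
$\left(-32872 - 34994\right) \left(4657 + \left(-20678 + 13349\right) \left(\left(-89\right) \left(-199\right) - 5130\right)\right) = - 67866 \left(4657 - 7329 \left(17711 - 5130\right)\right) = - 67866 \left(4657 - 92206149\right) = \left(-67866\right) \left(-92201492\right) = 6257346456072$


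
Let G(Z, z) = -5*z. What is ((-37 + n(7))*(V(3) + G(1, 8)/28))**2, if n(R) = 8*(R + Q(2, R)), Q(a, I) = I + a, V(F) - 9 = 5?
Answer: 1308736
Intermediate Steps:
V(F) = 14 (V(F) = 9 + 5 = 14)
n(R) = 16 + 16*R (n(R) = 8*(R + (R + 2)) = 8*(R + (2 + R)) = 8*(2 + 2*R) = 16 + 16*R)
((-37 + n(7))*(V(3) + G(1, 8)/28))**2 = ((-37 + (16 + 16*7))*(14 - 5*8/28))**2 = ((-37 + (16 + 112))*(14 - 40*1/28))**2 = ((-37 + 128)*(14 - 10/7))**2 = (91*(88/7))**2 = 1144**2 = 1308736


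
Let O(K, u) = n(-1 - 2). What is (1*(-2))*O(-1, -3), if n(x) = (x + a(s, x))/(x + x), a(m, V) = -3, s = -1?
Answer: -2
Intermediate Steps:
n(x) = (-3 + x)/(2*x) (n(x) = (x - 3)/(x + x) = (-3 + x)/((2*x)) = (-3 + x)*(1/(2*x)) = (-3 + x)/(2*x))
O(K, u) = 1 (O(K, u) = (-3 + (-1 - 2))/(2*(-1 - 2)) = (1/2)*(-3 - 3)/(-3) = (1/2)*(-1/3)*(-6) = 1)
(1*(-2))*O(-1, -3) = (1*(-2))*1 = -2*1 = -2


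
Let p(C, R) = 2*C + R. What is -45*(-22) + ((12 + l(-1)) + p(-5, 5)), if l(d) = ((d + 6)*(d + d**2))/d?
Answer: 997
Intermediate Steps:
p(C, R) = R + 2*C
l(d) = (6 + d)*(d + d**2)/d (l(d) = ((6 + d)*(d + d**2))/d = (6 + d)*(d + d**2)/d)
-45*(-22) + ((12 + l(-1)) + p(-5, 5)) = -45*(-22) + ((12 + (6 + (-1)**2 + 7*(-1))) + (5 + 2*(-5))) = 990 + ((12 + (6 + 1 - 7)) + (5 - 10)) = 990 + ((12 + 0) - 5) = 990 + (12 - 5) = 990 + 7 = 997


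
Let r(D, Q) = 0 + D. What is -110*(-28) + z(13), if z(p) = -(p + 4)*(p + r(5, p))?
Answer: 2774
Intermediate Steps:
r(D, Q) = D
z(p) = -(4 + p)*(5 + p) (z(p) = -(p + 4)*(p + 5) = -(4 + p)*(5 + p))
-110*(-28) + z(13) = -110*(-28) + (-20 - 1*13² - 9*13) = 3080 + (-20 - 1*169 - 117) = 3080 + (-20 - 169 - 117) = 3080 - 306 = 2774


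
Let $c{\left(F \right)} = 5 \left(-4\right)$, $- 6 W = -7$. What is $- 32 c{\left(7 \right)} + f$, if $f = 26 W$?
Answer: $\frac{2011}{3} \approx 670.33$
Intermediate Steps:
$W = \frac{7}{6}$ ($W = \left(- \frac{1}{6}\right) \left(-7\right) = \frac{7}{6} \approx 1.1667$)
$c{\left(F \right)} = -20$
$f = \frac{91}{3}$ ($f = 26 \cdot \frac{7}{6} = \frac{91}{3} \approx 30.333$)
$- 32 c{\left(7 \right)} + f = \left(-32\right) \left(-20\right) + \frac{91}{3} = 640 + \frac{91}{3} = \frac{2011}{3}$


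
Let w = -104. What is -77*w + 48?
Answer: 8056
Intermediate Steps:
-77*w + 48 = -77*(-104) + 48 = 8008 + 48 = 8056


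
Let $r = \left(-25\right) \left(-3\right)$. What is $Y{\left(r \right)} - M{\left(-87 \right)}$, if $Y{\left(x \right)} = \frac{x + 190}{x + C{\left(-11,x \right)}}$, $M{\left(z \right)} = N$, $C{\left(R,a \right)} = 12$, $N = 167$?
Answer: $- \frac{14264}{87} \approx -163.95$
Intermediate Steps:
$r = 75$
$M{\left(z \right)} = 167$
$Y{\left(x \right)} = \frac{190 + x}{12 + x}$ ($Y{\left(x \right)} = \frac{x + 190}{x + 12} = \frac{190 + x}{12 + x}$)
$Y{\left(r \right)} - M{\left(-87 \right)} = \frac{190 + 75}{12 + 75} - 167 = \frac{1}{87} \cdot 265 - 167 = \frac{265}{87} - 167 = - \frac{14264}{87}$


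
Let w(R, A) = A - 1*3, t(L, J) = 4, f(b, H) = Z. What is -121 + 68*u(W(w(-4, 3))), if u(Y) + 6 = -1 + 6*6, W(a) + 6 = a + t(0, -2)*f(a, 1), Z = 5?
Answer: 1851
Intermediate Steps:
f(b, H) = 5
w(R, A) = -3 + A (w(R, A) = A - 3 = -3 + A)
W(a) = 14 + a (W(a) = -6 + (a + 4*5) = -6 + (a + 20) = -6 + (20 + a) = 14 + a)
u(Y) = 29 (u(Y) = -6 + (-1 + 6*6) = -6 + (-1 + 36) = -6 + 35 = 29)
-121 + 68*u(W(w(-4, 3))) = -121 + 68*29 = -121 + 1972 = 1851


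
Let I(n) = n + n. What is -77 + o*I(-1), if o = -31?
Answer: -15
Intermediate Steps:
I(n) = 2*n
-77 + o*I(-1) = -77 - 62*(-1) = -77 - 31*(-2) = -77 + 62 = -15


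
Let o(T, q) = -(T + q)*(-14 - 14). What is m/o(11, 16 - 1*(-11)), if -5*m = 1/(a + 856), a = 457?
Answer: -1/6985160 ≈ -1.4316e-7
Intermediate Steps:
m = -1/6565 (m = -1/(5*(457 + 856)) = -1/5/1313 = -1/5*1/1313 = -1/6565 ≈ -0.00015232)
o(T, q) = 28*T + 28*q (o(T, q) = -(T + q)*(-28) = -(-28*T - 28*q) = 28*T + 28*q)
m/o(11, 16 - 1*(-11)) = -1/(6565*(28*11 + 28*(16 - 1*(-11)))) = -1/(6565*(308 + 28*(16 + 11))) = -1/(6565*(308 + 28*27)) = -1/(6565*(308 + 756)) = -1/6565/1064 = -1/6565*1/1064 = -1/6985160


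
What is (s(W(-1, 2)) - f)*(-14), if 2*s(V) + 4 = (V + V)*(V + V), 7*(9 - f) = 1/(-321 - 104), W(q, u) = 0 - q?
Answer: 53552/425 ≈ 126.00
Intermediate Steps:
W(q, u) = -q
f = 26776/2975 (f = 9 - 1/(7*(-321 - 104)) = 9 - ⅐/(-425) = 9 - ⅐*(-1/425) = 9 + 1/2975 = 26776/2975 ≈ 9.0003)
s(V) = -2 + 2*V² (s(V) = -2 + ((V + V)*(V + V))/2 = -2 + ((2*V)*(2*V))/2 = -2 + (4*V²)/2 = -2 + 2*V²)
(s(W(-1, 2)) - f)*(-14) = ((-2 + 2*(-1*(-1))²) - 1*26776/2975)*(-14) = ((-2 + 2*1²) - 26776/2975)*(-14) = ((-2 + 2*1) - 26776/2975)*(-14) = ((-2 + 2) - 26776/2975)*(-14) = (0 - 26776/2975)*(-14) = -26776/2975*(-14) = 53552/425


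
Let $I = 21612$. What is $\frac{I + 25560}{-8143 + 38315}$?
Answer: $\frac{11793}{7543} \approx 1.5634$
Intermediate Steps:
$\frac{I + 25560}{-8143 + 38315} = \frac{21612 + 25560}{-8143 + 38315} = \frac{47172}{30172} = 47172 \cdot \frac{1}{30172} = \frac{11793}{7543}$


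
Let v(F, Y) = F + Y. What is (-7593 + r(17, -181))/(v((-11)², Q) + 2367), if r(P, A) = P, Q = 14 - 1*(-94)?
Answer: -1894/649 ≈ -2.9183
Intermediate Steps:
Q = 108 (Q = 14 + 94 = 108)
(-7593 + r(17, -181))/(v((-11)², Q) + 2367) = (-7593 + 17)/(((-11)² + 108) + 2367) = -7576/((121 + 108) + 2367) = -7576/(229 + 2367) = -7576/2596 = -7576*1/2596 = -1894/649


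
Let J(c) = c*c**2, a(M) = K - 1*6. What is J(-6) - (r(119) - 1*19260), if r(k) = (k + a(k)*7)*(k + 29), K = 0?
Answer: 7648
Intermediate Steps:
a(M) = -6 (a(M) = 0 - 1*6 = 0 - 6 = -6)
J(c) = c**3
r(k) = (-42 + k)*(29 + k) (r(k) = (k - 6*7)*(k + 29) = (k - 42)*(29 + k) = (-42 + k)*(29 + k))
J(-6) - (r(119) - 1*19260) = (-6)**3 - ((-1218 + 119**2 - 13*119) - 1*19260) = -216 - ((-1218 + 14161 - 1547) - 19260) = -216 - (11396 - 19260) = -216 - 1*(-7864) = -216 + 7864 = 7648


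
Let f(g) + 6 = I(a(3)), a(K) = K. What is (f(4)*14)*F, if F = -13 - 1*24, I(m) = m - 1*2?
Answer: 2590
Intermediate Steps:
I(m) = -2 + m (I(m) = m - 2 = -2 + m)
f(g) = -5 (f(g) = -6 + (-2 + 3) = -6 + 1 = -5)
F = -37 (F = -13 - 24 = -37)
(f(4)*14)*F = -5*14*(-37) = -70*(-37) = 2590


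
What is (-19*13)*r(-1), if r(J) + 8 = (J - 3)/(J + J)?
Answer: 1482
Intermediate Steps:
r(J) = -8 + (-3 + J)/(2*J) (r(J) = -8 + (J - 3)/(J + J) = -8 + (-3 + J)/((2*J)) = -8 + (-3 + J)*(1/(2*J)) = -8 + (-3 + J)/(2*J))
(-19*13)*r(-1) = (-19*13)*((3/2)*(-1 - 5*(-1))/(-1)) = -741*(-1)*(-1 + 5)/2 = -741*(-1)*4/2 = -247*(-6) = 1482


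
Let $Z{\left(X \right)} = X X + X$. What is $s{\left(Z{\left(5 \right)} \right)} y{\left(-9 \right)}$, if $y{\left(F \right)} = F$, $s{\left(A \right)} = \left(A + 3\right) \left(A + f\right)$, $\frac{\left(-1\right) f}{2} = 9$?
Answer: $-3564$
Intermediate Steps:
$f = -18$ ($f = \left(-2\right) 9 = -18$)
$Z{\left(X \right)} = X + X^{2}$ ($Z{\left(X \right)} = X^{2} + X = X + X^{2}$)
$s{\left(A \right)} = \left(-18 + A\right) \left(3 + A\right)$ ($s{\left(A \right)} = \left(A + 3\right) \left(A - 18\right) = \left(3 + A\right) \left(-18 + A\right) = \left(-18 + A\right) \left(3 + A\right)$)
$s{\left(Z{\left(5 \right)} \right)} y{\left(-9 \right)} = \left(-54 + \left(5 \left(1 + 5\right)\right)^{2} - 15 \cdot 5 \left(1 + 5\right)\right) \left(-9\right) = \left(-54 + \left(5 \cdot 6\right)^{2} - 15 \cdot 5 \cdot 6\right) \left(-9\right) = \left(-54 + 30^{2} - 450\right) \left(-9\right) = \left(-54 + 900 - 450\right) \left(-9\right) = 396 \left(-9\right) = -3564$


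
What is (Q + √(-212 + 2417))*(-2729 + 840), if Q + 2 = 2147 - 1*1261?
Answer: -1669876 - 39669*√5 ≈ -1.7586e+6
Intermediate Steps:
Q = 884 (Q = -2 + (2147 - 1*1261) = -2 + (2147 - 1261) = -2 + 886 = 884)
(Q + √(-212 + 2417))*(-2729 + 840) = (884 + √(-212 + 2417))*(-2729 + 840) = (884 + √2205)*(-1889) = (884 + 21*√5)*(-1889) = -1669876 - 39669*√5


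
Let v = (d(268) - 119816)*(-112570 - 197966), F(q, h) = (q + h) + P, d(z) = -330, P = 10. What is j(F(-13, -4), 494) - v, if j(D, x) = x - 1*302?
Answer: -37309658064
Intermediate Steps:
F(q, h) = 10 + h + q (F(q, h) = (q + h) + 10 = (h + q) + 10 = 10 + h + q)
j(D, x) = -302 + x (j(D, x) = x - 302 = -302 + x)
v = 37309658256 (v = (-330 - 119816)*(-112570 - 197966) = -120146*(-310536) = 37309658256)
j(F(-13, -4), 494) - v = (-302 + 494) - 1*37309658256 = 192 - 37309658256 = -37309658064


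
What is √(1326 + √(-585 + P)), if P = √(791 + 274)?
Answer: √(1326 + I*√(585 - √1065)) ≈ 36.416 + 0.3227*I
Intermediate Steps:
P = √1065 ≈ 32.634
√(1326 + √(-585 + P)) = √(1326 + √(-585 + √1065))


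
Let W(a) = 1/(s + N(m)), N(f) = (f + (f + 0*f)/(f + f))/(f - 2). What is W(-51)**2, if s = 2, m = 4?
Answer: 16/289 ≈ 0.055363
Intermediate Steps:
N(f) = (1/2 + f)/(-2 + f) (N(f) = (f + (f + 0)/((2*f)))/(-2 + f) = (f + f*(1/(2*f)))/(-2 + f) = (f + 1/2)/(-2 + f) = (1/2 + f)/(-2 + f))
W(a) = 4/17 (W(a) = 1/(2 + (1/2 + 4)/(-2 + 4)) = 1/(2 + (9/2)/2) = 1/(2 + (1/2)*(9/2)) = 1/(2 + 9/4) = 1/(17/4) = 4/17)
W(-51)**2 = (4/17)**2 = 16/289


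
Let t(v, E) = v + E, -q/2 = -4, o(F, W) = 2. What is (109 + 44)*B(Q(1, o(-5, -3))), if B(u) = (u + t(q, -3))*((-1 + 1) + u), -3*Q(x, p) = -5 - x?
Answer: 2142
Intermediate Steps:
q = 8 (q = -2*(-4) = 8)
Q(x, p) = 5/3 + x/3 (Q(x, p) = -(-5 - x)/3 = 5/3 + x/3)
t(v, E) = E + v
B(u) = u*(5 + u) (B(u) = (u + (-3 + 8))*((-1 + 1) + u) = (u + 5)*(0 + u) = (5 + u)*u = u*(5 + u))
(109 + 44)*B(Q(1, o(-5, -3))) = (109 + 44)*((5/3 + (⅓)*1)*(5 + (5/3 + (⅓)*1))) = 153*((5/3 + ⅓)*(5 + (5/3 + ⅓))) = 153*(2*(5 + 2)) = 153*(2*7) = 153*14 = 2142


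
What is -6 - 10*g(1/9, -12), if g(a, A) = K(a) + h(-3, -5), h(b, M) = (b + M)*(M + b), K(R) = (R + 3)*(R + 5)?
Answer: -65206/81 ≈ -805.01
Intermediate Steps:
K(R) = (3 + R)*(5 + R)
h(b, M) = (M + b)**2 (h(b, M) = (M + b)*(M + b) = (M + b)**2)
g(a, A) = 79 + a**2 + 8*a (g(a, A) = (15 + a**2 + 8*a) + (-5 - 3)**2 = (15 + a**2 + 8*a) + (-8)**2 = (15 + a**2 + 8*a) + 64 = 79 + a**2 + 8*a)
-6 - 10*g(1/9, -12) = -6 - 10*(79 + (1/9)**2 + 8/9) = -6 - 10*(79 + (1/9)**2 + 8*(1/9)) = -6 - 10*(79 + 1/81 + 8/9) = -6 - 10*6472/81 = -6 - 64720/81 = -65206/81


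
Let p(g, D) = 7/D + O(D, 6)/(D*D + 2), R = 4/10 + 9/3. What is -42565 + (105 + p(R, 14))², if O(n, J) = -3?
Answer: -34235924/1089 ≈ -31438.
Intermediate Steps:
R = 17/5 (R = 4*(⅒) + 9*(⅓) = ⅖ + 3 = 17/5 ≈ 3.4000)
p(g, D) = -3/(2 + D²) + 7/D (p(g, D) = 7/D - 3/(D*D + 2) = 7/D - 3/(D² + 2) = 7/D - 3/(2 + D²) = -3/(2 + D²) + 7/D)
-42565 + (105 + p(R, 14))² = -42565 + (105 + (14 - 3*14 + 7*14²)/(14*(2 + 14²)))² = -42565 + (105 + (14 - 42 + 7*196)/(14*(2 + 196)))² = -42565 + (105 + (1/14)*(14 - 42 + 1372)/198)² = -42565 + (105 + (1/14)*(1/198)*1344)² = -42565 + (105 + 16/33)² = -42565 + (3481/33)² = -42565 + 12117361/1089 = -34235924/1089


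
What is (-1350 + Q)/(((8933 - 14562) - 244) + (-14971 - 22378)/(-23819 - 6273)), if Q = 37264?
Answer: -1080724088/176692967 ≈ -6.1164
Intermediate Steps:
(-1350 + Q)/(((8933 - 14562) - 244) + (-14971 - 22378)/(-23819 - 6273)) = (-1350 + 37264)/(((8933 - 14562) - 244) + (-14971 - 22378)/(-23819 - 6273)) = 35914/((-5629 - 244) - 37349/(-30092)) = 35914/(-5873 - 37349*(-1/30092)) = 35914/(-5873 + 37349/30092) = 35914/(-176692967/30092) = 35914*(-30092/176692967) = -1080724088/176692967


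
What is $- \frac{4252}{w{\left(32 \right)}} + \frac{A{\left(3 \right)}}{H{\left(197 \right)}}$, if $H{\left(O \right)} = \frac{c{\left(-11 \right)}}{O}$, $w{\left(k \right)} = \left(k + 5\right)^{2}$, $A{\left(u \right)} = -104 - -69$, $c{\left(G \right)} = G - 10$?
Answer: $\frac{1335709}{4107} \approx 325.23$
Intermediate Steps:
$c{\left(G \right)} = -10 + G$
$A{\left(u \right)} = -35$ ($A{\left(u \right)} = -104 + 69 = -35$)
$w{\left(k \right)} = \left(5 + k\right)^{2}$
$H{\left(O \right)} = - \frac{21}{O}$ ($H{\left(O \right)} = \frac{-10 - 11}{O} = - \frac{21}{O}$)
$- \frac{4252}{w{\left(32 \right)}} + \frac{A{\left(3 \right)}}{H{\left(197 \right)}} = - \frac{4252}{\left(5 + 32\right)^{2}} - \frac{35}{\left(-21\right) \frac{1}{197}} = - \frac{4252}{37^{2}} - \frac{35}{\left(-21\right) \frac{1}{197}} = - \frac{4252}{1369} - \frac{35}{- \frac{21}{197}} = \left(-4252\right) \frac{1}{1369} - - \frac{985}{3} = - \frac{4252}{1369} + \frac{985}{3} = \frac{1335709}{4107}$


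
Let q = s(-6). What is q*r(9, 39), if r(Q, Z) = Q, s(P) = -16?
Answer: -144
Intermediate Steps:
q = -16
q*r(9, 39) = -16*9 = -144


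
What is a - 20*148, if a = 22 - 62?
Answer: -3000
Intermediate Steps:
a = -40
a - 20*148 = -40 - 20*148 = -40 - 2960 = -3000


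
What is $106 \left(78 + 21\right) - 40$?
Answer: $10454$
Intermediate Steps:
$106 \left(78 + 21\right) - 40 = 106 \cdot 99 - 40 = 10494 - 40 = 10454$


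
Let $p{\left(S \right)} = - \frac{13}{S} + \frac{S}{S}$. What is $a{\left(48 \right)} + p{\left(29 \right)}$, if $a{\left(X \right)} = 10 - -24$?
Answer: $\frac{1002}{29} \approx 34.552$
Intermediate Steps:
$a{\left(X \right)} = 34$ ($a{\left(X \right)} = 10 + 24 = 34$)
$p{\left(S \right)} = 1 - \frac{13}{S}$ ($p{\left(S \right)} = - \frac{13}{S} + 1 = 1 - \frac{13}{S}$)
$a{\left(48 \right)} + p{\left(29 \right)} = 34 + \frac{-13 + 29}{29} = 34 + \frac{1}{29} \cdot 16 = 34 + \frac{16}{29} = \frac{1002}{29}$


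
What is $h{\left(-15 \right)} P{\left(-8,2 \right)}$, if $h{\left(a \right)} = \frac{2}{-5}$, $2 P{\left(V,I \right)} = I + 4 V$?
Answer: $6$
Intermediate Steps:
$P{\left(V,I \right)} = \frac{I}{2} + 2 V$ ($P{\left(V,I \right)} = \frac{I + 4 V}{2} = \frac{I}{2} + 2 V$)
$h{\left(a \right)} = - \frac{2}{5}$ ($h{\left(a \right)} = 2 \left(- \frac{1}{5}\right) = - \frac{2}{5}$)
$h{\left(-15 \right)} P{\left(-8,2 \right)} = - \frac{2 \left(\frac{1}{2} \cdot 2 + 2 \left(-8\right)\right)}{5} = - \frac{2 \left(1 - 16\right)}{5} = \left(- \frac{2}{5}\right) \left(-15\right) = 6$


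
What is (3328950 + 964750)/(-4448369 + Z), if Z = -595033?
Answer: -2146850/2521701 ≈ -0.85135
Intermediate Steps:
(3328950 + 964750)/(-4448369 + Z) = (3328950 + 964750)/(-4448369 - 595033) = 4293700/(-5043402) = 4293700*(-1/5043402) = -2146850/2521701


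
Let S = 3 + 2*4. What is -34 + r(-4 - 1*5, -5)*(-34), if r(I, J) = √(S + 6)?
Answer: -34 - 34*√17 ≈ -174.19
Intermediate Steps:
S = 11 (S = 3 + 8 = 11)
r(I, J) = √17 (r(I, J) = √(11 + 6) = √17)
-34 + r(-4 - 1*5, -5)*(-34) = -34 + √17*(-34) = -34 - 34*√17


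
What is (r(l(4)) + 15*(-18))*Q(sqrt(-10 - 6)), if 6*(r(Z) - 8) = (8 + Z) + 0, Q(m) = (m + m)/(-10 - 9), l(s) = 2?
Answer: 6248*I/57 ≈ 109.61*I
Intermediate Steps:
Q(m) = -2*m/19 (Q(m) = (2*m)/(-19) = (2*m)*(-1/19) = -2*m/19)
r(Z) = 28/3 + Z/6 (r(Z) = 8 + ((8 + Z) + 0)/6 = 8 + (8 + Z)/6 = 8 + (4/3 + Z/6) = 28/3 + Z/6)
(r(l(4)) + 15*(-18))*Q(sqrt(-10 - 6)) = ((28/3 + (1/6)*2) + 15*(-18))*(-2*sqrt(-10 - 6)/19) = ((28/3 + 1/3) - 270)*(-8*I/19) = (29/3 - 270)*(-8*I/19) = -(-6248)*I/57 = 6248*I/57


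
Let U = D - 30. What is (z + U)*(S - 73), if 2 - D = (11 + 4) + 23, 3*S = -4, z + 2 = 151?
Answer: -18509/3 ≈ -6169.7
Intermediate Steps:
z = 149 (z = -2 + 151 = 149)
S = -4/3 (S = (⅓)*(-4) = -4/3 ≈ -1.3333)
D = -36 (D = 2 - ((11 + 4) + 23) = 2 - (15 + 23) = 2 - 1*38 = 2 - 38 = -36)
U = -66 (U = -36 - 30 = -66)
(z + U)*(S - 73) = (149 - 66)*(-4/3 - 73) = 83*(-223/3) = -18509/3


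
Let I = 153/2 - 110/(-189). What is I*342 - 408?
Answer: 545035/21 ≈ 25954.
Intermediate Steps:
I = 29137/378 (I = 153*(1/2) - 110*(-1/189) = 153/2 + 110/189 = 29137/378 ≈ 77.082)
I*342 - 408 = (29137/378)*342 - 408 = 553603/21 - 408 = 545035/21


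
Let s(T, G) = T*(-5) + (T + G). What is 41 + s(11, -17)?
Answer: -20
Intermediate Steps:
s(T, G) = G - 4*T (s(T, G) = -5*T + (G + T) = G - 4*T)
41 + s(11, -17) = 41 + (-17 - 4*11) = 41 + (-17 - 44) = 41 - 61 = -20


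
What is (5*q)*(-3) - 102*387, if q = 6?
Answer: -39564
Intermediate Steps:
(5*q)*(-3) - 102*387 = (5*6)*(-3) - 102*387 = 30*(-3) - 39474 = -90 - 39474 = -39564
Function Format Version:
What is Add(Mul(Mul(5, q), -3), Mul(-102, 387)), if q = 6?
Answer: -39564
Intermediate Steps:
Add(Mul(Mul(5, q), -3), Mul(-102, 387)) = Add(Mul(Mul(5, 6), -3), Mul(-102, 387)) = Add(Mul(30, -3), -39474) = Add(-90, -39474) = -39564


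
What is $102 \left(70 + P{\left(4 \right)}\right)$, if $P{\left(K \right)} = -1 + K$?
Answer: $7446$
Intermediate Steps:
$102 \left(70 + P{\left(4 \right)}\right) = 102 \left(70 + \left(-1 + 4\right)\right) = 102 \left(70 + 3\right) = 102 \cdot 73 = 7446$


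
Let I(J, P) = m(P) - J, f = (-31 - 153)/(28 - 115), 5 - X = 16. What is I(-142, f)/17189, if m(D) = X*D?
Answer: 10330/1495443 ≈ 0.0069076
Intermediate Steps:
X = -11 (X = 5 - 1*16 = 5 - 16 = -11)
f = 184/87 (f = -184/(-87) = -184*(-1/87) = 184/87 ≈ 2.1149)
m(D) = -11*D
I(J, P) = -J - 11*P (I(J, P) = -11*P - J = -J - 11*P)
I(-142, f)/17189 = (-1*(-142) - 11*184/87)/17189 = (142 - 2024/87)*(1/17189) = (10330/87)*(1/17189) = 10330/1495443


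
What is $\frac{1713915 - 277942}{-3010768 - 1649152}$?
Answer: $- \frac{1435973}{4659920} \approx -0.30815$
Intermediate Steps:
$\frac{1713915 - 277942}{-3010768 - 1649152} = \frac{1435973}{-4659920} = 1435973 \left(- \frac{1}{4659920}\right) = - \frac{1435973}{4659920}$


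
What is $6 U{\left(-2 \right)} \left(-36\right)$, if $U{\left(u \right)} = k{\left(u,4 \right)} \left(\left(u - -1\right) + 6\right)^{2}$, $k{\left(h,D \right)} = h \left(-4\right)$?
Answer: $-43200$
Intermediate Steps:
$k{\left(h,D \right)} = - 4 h$
$U{\left(u \right)} = - 4 u \left(7 + u\right)^{2}$ ($U{\left(u \right)} = - 4 u \left(\left(u - -1\right) + 6\right)^{2} = - 4 u \left(\left(u + 1\right) + 6\right)^{2} = - 4 u \left(\left(1 + u\right) + 6\right)^{2} = - 4 u \left(7 + u\right)^{2}$)
$6 U{\left(-2 \right)} \left(-36\right) = 6 \left(\left(-4\right) \left(-2\right) \left(7 - 2\right)^{2}\right) \left(-36\right) = 6 \left(\left(-4\right) \left(-2\right) 5^{2}\right) \left(-36\right) = 6 \left(\left(-4\right) \left(-2\right) 25\right) \left(-36\right) = 6 \cdot 200 \left(-36\right) = 1200 \left(-36\right) = -43200$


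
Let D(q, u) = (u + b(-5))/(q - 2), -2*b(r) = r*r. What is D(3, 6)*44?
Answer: -286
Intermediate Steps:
b(r) = -r**2/2 (b(r) = -r*r/2 = -r**2/2)
D(q, u) = (-25/2 + u)/(-2 + q) (D(q, u) = (u - 1/2*(-5)**2)/(q - 2) = (u - 1/2*25)/(-2 + q) = (u - 25/2)/(-2 + q) = (-25/2 + u)/(-2 + q))
D(3, 6)*44 = ((-25/2 + 6)/(-2 + 3))*44 = (-13/2/1)*44 = (1*(-13/2))*44 = -13/2*44 = -286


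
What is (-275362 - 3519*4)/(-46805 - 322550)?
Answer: 289438/369355 ≈ 0.78363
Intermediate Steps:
(-275362 - 3519*4)/(-46805 - 322550) = (-275362 - 14076)/(-369355) = -289438*(-1/369355) = 289438/369355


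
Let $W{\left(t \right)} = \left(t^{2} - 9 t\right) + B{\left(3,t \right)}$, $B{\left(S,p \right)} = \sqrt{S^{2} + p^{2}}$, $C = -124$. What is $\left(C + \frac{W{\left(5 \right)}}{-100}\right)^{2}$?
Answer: $\frac{\left(12380 + \sqrt{34}\right)^{2}}{10000} \approx 15341.0$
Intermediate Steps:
$W{\left(t \right)} = t^{2} + \sqrt{9 + t^{2}} - 9 t$ ($W{\left(t \right)} = \left(t^{2} - 9 t\right) + \sqrt{3^{2} + t^{2}} = \left(t^{2} - 9 t\right) + \sqrt{9 + t^{2}} = t^{2} + \sqrt{9 + t^{2}} - 9 t$)
$\left(C + \frac{W{\left(5 \right)}}{-100}\right)^{2} = \left(-124 + \frac{5^{2} + \sqrt{9 + 5^{2}} - 45}{-100}\right)^{2} = \left(-124 + \left(25 + \sqrt{9 + 25} - 45\right) \left(- \frac{1}{100}\right)\right)^{2} = \left(-124 + \left(25 + \sqrt{34} - 45\right) \left(- \frac{1}{100}\right)\right)^{2} = \left(-124 + \left(-20 + \sqrt{34}\right) \left(- \frac{1}{100}\right)\right)^{2} = \left(-124 + \left(\frac{1}{5} - \frac{\sqrt{34}}{100}\right)\right)^{2} = \left(- \frac{619}{5} - \frac{\sqrt{34}}{100}\right)^{2}$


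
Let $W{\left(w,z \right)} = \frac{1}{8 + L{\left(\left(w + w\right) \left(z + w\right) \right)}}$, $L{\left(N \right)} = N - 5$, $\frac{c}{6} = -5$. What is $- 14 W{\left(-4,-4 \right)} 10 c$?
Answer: $\frac{4200}{67} \approx 62.687$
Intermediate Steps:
$c = -30$ ($c = 6 \left(-5\right) = -30$)
$L{\left(N \right)} = -5 + N$
$W{\left(w,z \right)} = \frac{1}{3 + 2 w \left(w + z\right)}$ ($W{\left(w,z \right)} = \frac{1}{8 + \left(-5 + \left(w + w\right) \left(z + w\right)\right)} = \frac{1}{8 + \left(-5 + 2 w \left(w + z\right)\right)} = \frac{1}{3 + 2 w \left(w + z\right)}$)
$- 14 W{\left(-4,-4 \right)} 10 c = - \frac{14}{3 + 2 \left(-4\right) \left(-4 - 4\right)} 10 \left(-30\right) = - \frac{14}{3 + 2 \left(-4\right) \left(-8\right)} \left(-300\right) = - \frac{14}{3 + 64} \left(-300\right) = - \frac{14}{67} \left(-300\right) = \left(-14\right) \frac{1}{67} \left(-300\right) = \left(- \frac{14}{67}\right) \left(-300\right) = \frac{4200}{67}$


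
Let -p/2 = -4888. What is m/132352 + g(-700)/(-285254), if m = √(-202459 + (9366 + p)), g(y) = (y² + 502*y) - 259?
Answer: -138341/285254 + I*√183317/132352 ≈ -0.48497 + 0.003235*I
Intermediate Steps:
p = 9776 (p = -2*(-4888) = 9776)
g(y) = -259 + y² + 502*y
m = I*√183317 (m = √(-202459 + (9366 + 9776)) = √(-202459 + 19142) = √(-183317) = I*√183317 ≈ 428.16*I)
m/132352 + g(-700)/(-285254) = (I*√183317)/132352 + (-259 + (-700)² + 502*(-700))/(-285254) = (I*√183317)*(1/132352) + (-259 + 490000 - 351400)*(-1/285254) = I*√183317/132352 + 138341*(-1/285254) = I*√183317/132352 - 138341/285254 = -138341/285254 + I*√183317/132352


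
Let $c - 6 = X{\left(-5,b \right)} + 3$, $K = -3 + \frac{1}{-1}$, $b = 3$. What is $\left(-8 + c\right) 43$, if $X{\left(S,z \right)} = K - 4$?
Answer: $-301$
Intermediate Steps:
$K = -4$ ($K = -3 - 1 = -4$)
$X{\left(S,z \right)} = -8$ ($X{\left(S,z \right)} = -4 - 4 = -8$)
$c = 1$ ($c = 6 + \left(-8 + 3\right) = 6 - 5 = 1$)
$\left(-8 + c\right) 43 = \left(-8 + 1\right) 43 = \left(-7\right) 43 = -301$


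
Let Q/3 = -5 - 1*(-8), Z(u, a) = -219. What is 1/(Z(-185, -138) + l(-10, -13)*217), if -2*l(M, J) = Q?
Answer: -2/2391 ≈ -0.00083647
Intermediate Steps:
Q = 9 (Q = 3*(-5 - 1*(-8)) = 3*(-5 + 8) = 3*3 = 9)
l(M, J) = -9/2 (l(M, J) = -1/2*9 = -9/2)
1/(Z(-185, -138) + l(-10, -13)*217) = 1/(-219 - 9/2*217) = 1/(-219 - 1953/2) = 1/(-2391/2) = -2/2391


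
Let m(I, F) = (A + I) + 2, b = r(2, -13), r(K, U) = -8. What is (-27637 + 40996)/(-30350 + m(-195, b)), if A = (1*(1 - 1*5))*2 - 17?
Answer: -13359/30568 ≈ -0.43703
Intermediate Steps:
b = -8
A = -25 (A = (1*(1 - 5))*2 - 17 = (1*(-4))*2 - 17 = -4*2 - 17 = -8 - 17 = -25)
m(I, F) = -23 + I (m(I, F) = (-25 + I) + 2 = -23 + I)
(-27637 + 40996)/(-30350 + m(-195, b)) = (-27637 + 40996)/(-30350 + (-23 - 195)) = 13359/(-30350 - 218) = 13359/(-30568) = 13359*(-1/30568) = -13359/30568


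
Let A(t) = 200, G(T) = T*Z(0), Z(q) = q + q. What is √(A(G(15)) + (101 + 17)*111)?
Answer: √13298 ≈ 115.32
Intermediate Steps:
Z(q) = 2*q
G(T) = 0 (G(T) = T*(2*0) = T*0 = 0)
√(A(G(15)) + (101 + 17)*111) = √(200 + (101 + 17)*111) = √(200 + 118*111) = √(200 + 13098) = √13298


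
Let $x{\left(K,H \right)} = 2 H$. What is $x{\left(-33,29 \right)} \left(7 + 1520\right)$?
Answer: $88566$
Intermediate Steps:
$x{\left(-33,29 \right)} \left(7 + 1520\right) = 2 \cdot 29 \left(7 + 1520\right) = 58 \cdot 1527 = 88566$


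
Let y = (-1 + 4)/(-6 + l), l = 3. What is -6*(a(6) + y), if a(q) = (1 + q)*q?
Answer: -246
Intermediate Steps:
a(q) = q*(1 + q)
y = -1 (y = (-1 + 4)/(-6 + 3) = 3/(-3) = 3*(-⅓) = -1)
-6*(a(6) + y) = -6*(6*(1 + 6) - 1) = -6*(6*7 - 1) = -6*(42 - 1) = -6*41 = -246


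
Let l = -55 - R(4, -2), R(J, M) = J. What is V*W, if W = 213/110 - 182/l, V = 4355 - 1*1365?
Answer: 9743513/649 ≈ 15013.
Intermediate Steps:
l = -59 (l = -55 - 1*4 = -55 - 4 = -59)
V = 2990 (V = 4355 - 1365 = 2990)
W = 32587/6490 (W = 213/110 - 182/(-59) = 213*(1/110) - 182*(-1/59) = 213/110 + 182/59 = 32587/6490 ≈ 5.0211)
V*W = 2990*(32587/6490) = 9743513/649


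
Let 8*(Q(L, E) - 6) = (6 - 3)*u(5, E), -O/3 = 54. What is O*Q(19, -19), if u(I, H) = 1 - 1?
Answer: -972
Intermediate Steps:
O = -162 (O = -3*54 = -162)
u(I, H) = 0
Q(L, E) = 6 (Q(L, E) = 6 + ((6 - 3)*0)/8 = 6 + (3*0)/8 = 6 + (1/8)*0 = 6 + 0 = 6)
O*Q(19, -19) = -162*6 = -972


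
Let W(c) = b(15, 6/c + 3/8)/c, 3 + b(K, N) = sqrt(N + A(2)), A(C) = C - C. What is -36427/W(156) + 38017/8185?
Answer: 14511833865821/7309205 + 11365224*sqrt(1118)/893 ≈ 2.4110e+6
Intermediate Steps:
A(C) = 0
b(K, N) = -3 + sqrt(N) (b(K, N) = -3 + sqrt(N + 0) = -3 + sqrt(N))
W(c) = (-3 + sqrt(3/8 + 6/c))/c (W(c) = (-3 + sqrt(6/c + 3/8))/c = (-3 + sqrt(3/8 + 6/c))/c)
-36427/W(156) + 38017/8185 = -36427*624/(-12 + sqrt(6)*sqrt((16 + 156)/156)) + 38017/8185 = -36427*624/(-12 + sqrt(6)*sqrt((1/156)*172)) + 38017*(1/8185) = -36427*624/(-12 + sqrt(6)*sqrt(43/39)) + 38017/8185 = -36427*624/(-12 + sqrt(6)*(sqrt(1677)/39)) + 38017/8185 = -36427*624/(-12 + sqrt(1118)/13) + 38017/8185 = -36427/(-1/52 + sqrt(1118)/8112) + 38017/8185 = 38017/8185 - 36427/(-1/52 + sqrt(1118)/8112)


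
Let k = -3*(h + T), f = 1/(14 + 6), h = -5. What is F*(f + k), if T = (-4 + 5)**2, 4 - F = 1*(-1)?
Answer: 241/4 ≈ 60.250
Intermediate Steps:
F = 5 (F = 4 - (-1) = 4 - 1*(-1) = 4 + 1 = 5)
T = 1 (T = 1**2 = 1)
f = 1/20 ≈ 0.050000
k = 12 (k = -3*(-5 + 1) = -3*(-4) = 12)
F*(f + k) = 5*(1/20 + 12) = 5*(241/20) = 241/4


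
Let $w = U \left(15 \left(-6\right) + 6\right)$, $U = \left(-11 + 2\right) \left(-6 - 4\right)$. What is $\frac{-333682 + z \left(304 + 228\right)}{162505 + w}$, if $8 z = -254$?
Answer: $- \frac{350573}{154945} \approx -2.2626$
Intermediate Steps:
$z = - \frac{127}{4}$ ($z = \frac{1}{8} \left(-254\right) = - \frac{127}{4} \approx -31.75$)
$U = 90$ ($U = \left(-9\right) \left(-10\right) = 90$)
$w = -7560$ ($w = 90 \left(15 \left(-6\right) + 6\right) = 90 \left(-90 + 6\right) = 90 \left(-84\right) = -7560$)
$\frac{-333682 + z \left(304 + 228\right)}{162505 + w} = \frac{-333682 - \frac{127 \left(304 + 228\right)}{4}}{162505 - 7560} = \frac{-333682 - 16891}{154945} = \left(-333682 - 16891\right) \frac{1}{154945} = \left(-350573\right) \frac{1}{154945} = - \frac{350573}{154945}$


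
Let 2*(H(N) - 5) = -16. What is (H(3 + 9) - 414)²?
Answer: 173889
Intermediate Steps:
H(N) = -3 (H(N) = 5 + (½)*(-16) = 5 - 8 = -3)
(H(3 + 9) - 414)² = (-3 - 414)² = (-417)² = 173889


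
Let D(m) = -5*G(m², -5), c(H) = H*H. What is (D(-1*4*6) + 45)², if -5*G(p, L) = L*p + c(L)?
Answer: 7896100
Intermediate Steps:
c(H) = H²
G(p, L) = -L²/5 - L*p/5 (G(p, L) = -(L*p + L²)/5 = -(L² + L*p)/5 = -L²/5 - L*p/5)
D(m) = 25 - 5*m² (D(m) = -(-5)*(-1*(-5) - m²) = -(-5)*(5 - m²) = -5*(-5 + m²) = 25 - 5*m²)
(D(-1*4*6) + 45)² = ((25 - 5*(-1*4*6)²) + 45)² = ((25 - 5*(-4*6)²) + 45)² = ((25 - 5*(-24)²) + 45)² = ((25 - 5*576) + 45)² = ((25 - 2880) + 45)² = (-2855 + 45)² = (-2810)² = 7896100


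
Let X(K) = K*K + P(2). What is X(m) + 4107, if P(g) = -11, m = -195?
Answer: 42121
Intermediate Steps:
X(K) = -11 + K² (X(K) = K*K - 11 = K² - 11 = -11 + K²)
X(m) + 4107 = (-11 + (-195)²) + 4107 = (-11 + 38025) + 4107 = 38014 + 4107 = 42121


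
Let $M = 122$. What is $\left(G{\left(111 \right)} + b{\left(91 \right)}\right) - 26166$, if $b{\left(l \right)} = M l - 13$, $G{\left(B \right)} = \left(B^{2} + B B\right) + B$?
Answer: $9676$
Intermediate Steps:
$G{\left(B \right)} = B + 2 B^{2}$ ($G{\left(B \right)} = \left(B^{2} + B^{2}\right) + B = 2 B^{2} + B = B + 2 B^{2}$)
$b{\left(l \right)} = -13 + 122 l$ ($b{\left(l \right)} = 122 l - 13 = -13 + 122 l$)
$\left(G{\left(111 \right)} + b{\left(91 \right)}\right) - 26166 = \left(111 \left(1 + 2 \cdot 111\right) + \left(-13 + 122 \cdot 91\right)\right) - 26166 = \left(111 \left(1 + 222\right) + \left(-13 + 11102\right)\right) - 26166 = \left(111 \cdot 223 + 11089\right) - 26166 = \left(24753 + 11089\right) - 26166 = 35842 - 26166 = 9676$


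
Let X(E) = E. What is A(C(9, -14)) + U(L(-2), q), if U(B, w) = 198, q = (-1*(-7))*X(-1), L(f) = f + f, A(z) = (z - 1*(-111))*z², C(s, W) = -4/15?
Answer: 694826/3375 ≈ 205.87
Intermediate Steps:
C(s, W) = -4/15 (C(s, W) = -4*1/15 = -4/15)
A(z) = z²*(111 + z) (A(z) = (z + 111)*z² = (111 + z)*z² = z²*(111 + z))
L(f) = 2*f
q = -7 (q = -1*(-7)*(-1) = 7*(-1) = -7)
A(C(9, -14)) + U(L(-2), q) = (-4/15)²*(111 - 4/15) + 198 = (16/225)*(1661/15) + 198 = 26576/3375 + 198 = 694826/3375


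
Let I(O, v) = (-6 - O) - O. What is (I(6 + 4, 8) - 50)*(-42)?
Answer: 3192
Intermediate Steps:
I(O, v) = -6 - 2*O
(I(6 + 4, 8) - 50)*(-42) = ((-6 - 2*(6 + 4)) - 50)*(-42) = ((-6 - 2*10) - 50)*(-42) = ((-6 - 20) - 50)*(-42) = (-26 - 50)*(-42) = -76*(-42) = 3192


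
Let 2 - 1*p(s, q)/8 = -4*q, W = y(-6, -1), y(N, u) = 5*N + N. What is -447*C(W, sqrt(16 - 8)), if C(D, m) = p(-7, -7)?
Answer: 92976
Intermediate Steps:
y(N, u) = 6*N
W = -36 (W = 6*(-6) = -36)
p(s, q) = 16 + 32*q (p(s, q) = 16 - (-32)*q = 16 + 32*q)
C(D, m) = -208 (C(D, m) = 16 + 32*(-7) = 16 - 224 = -208)
-447*C(W, sqrt(16 - 8)) = -447*(-208) = 92976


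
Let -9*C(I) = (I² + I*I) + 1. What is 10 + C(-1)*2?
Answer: 28/3 ≈ 9.3333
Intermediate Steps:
C(I) = -⅑ - 2*I²/9 (C(I) = -((I² + I*I) + 1)/9 = -((I² + I²) + 1)/9 = -(2*I² + 1)/9 = -(1 + 2*I²)/9 = -⅑ - 2*I²/9)
10 + C(-1)*2 = 10 + (-⅑ - 2/9*(-1)²)*2 = 10 + (-⅑ - 2/9*1)*2 = 10 + (-⅑ - 2/9)*2 = 10 - ⅓*2 = 10 - ⅔ = 28/3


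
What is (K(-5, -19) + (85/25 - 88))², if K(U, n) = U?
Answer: 200704/25 ≈ 8028.2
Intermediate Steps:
(K(-5, -19) + (85/25 - 88))² = (-5 + (85/25 - 88))² = (-5 + (85*(1/25) - 88))² = (-5 + (17/5 - 88))² = (-5 - 423/5)² = (-448/5)² = 200704/25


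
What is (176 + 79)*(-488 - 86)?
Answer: -146370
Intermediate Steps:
(176 + 79)*(-488 - 86) = 255*(-574) = -146370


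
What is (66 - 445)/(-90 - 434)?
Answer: 379/524 ≈ 0.72328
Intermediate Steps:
(66 - 445)/(-90 - 434) = -379/(-524) = -379*(-1/524) = 379/524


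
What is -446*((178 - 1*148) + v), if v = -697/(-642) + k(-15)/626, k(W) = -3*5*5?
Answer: -1387609918/100473 ≈ -13811.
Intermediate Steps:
k(W) = -75 (k(W) = -15*5 = -75)
v = 97043/100473 (v = -697/(-642) - 75/626 = -697*(-1/642) - 75*1/626 = 697/642 - 75/626 = 97043/100473 ≈ 0.96586)
-446*((178 - 1*148) + v) = -446*((178 - 1*148) + 97043/100473) = -446*((178 - 148) + 97043/100473) = -446*(30 + 97043/100473) = -446*3111233/100473 = -1387609918/100473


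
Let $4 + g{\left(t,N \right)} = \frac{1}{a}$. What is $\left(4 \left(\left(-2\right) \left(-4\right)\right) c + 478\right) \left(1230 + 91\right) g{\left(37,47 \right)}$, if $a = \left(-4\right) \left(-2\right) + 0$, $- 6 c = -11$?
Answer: $- \frac{32965555}{12} \approx -2.7471 \cdot 10^{6}$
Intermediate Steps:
$c = \frac{11}{6}$ ($c = \left(- \frac{1}{6}\right) \left(-11\right) = \frac{11}{6} \approx 1.8333$)
$a = 8$ ($a = 8 + 0 = 8$)
$g{\left(t,N \right)} = - \frac{31}{8}$ ($g{\left(t,N \right)} = -4 + \frac{1}{8} = - \frac{31}{8}$)
$\left(4 \left(\left(-2\right) \left(-4\right)\right) c + 478\right) \left(1230 + 91\right) g{\left(37,47 \right)} = \left(4 \left(\left(-2\right) \left(-4\right)\right) \frac{11}{6} + 478\right) \left(1230 + 91\right) \left(- \frac{31}{8}\right) = \left(4 \cdot 8 \cdot \frac{11}{6} + 478\right) 1321 \left(- \frac{31}{8}\right) = \left(32 \cdot \frac{11}{6} + 478\right) 1321 \left(- \frac{31}{8}\right) = \left(\frac{176}{3} + 478\right) 1321 \left(- \frac{31}{8}\right) = \frac{1610}{3} \cdot 1321 \left(- \frac{31}{8}\right) = \frac{2126810}{3} \left(- \frac{31}{8}\right) = - \frac{32965555}{12}$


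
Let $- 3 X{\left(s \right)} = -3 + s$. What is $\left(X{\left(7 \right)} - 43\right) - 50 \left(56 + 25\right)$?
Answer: $- \frac{12283}{3} \approx -4094.3$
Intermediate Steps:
$X{\left(s \right)} = 1 - \frac{s}{3}$ ($X{\left(s \right)} = - \frac{-3 + s}{3} = 1 - \frac{s}{3}$)
$\left(X{\left(7 \right)} - 43\right) - 50 \left(56 + 25\right) = \left(\left(1 - \frac{7}{3}\right) - 43\right) - 50 \left(56 + 25\right) = \left(\left(1 - \frac{7}{3}\right) - 43\right) - 4050 = \left(- \frac{4}{3} - 43\right) - 4050 = - \frac{133}{3} - 4050 = - \frac{12283}{3}$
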